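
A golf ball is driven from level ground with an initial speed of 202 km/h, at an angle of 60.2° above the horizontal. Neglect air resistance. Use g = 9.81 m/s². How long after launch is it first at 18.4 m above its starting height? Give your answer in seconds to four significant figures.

Convert: 202 km/h = 202/3.6 = 56.11 m/s.
Resolve: vₓ = 56.11 cos 60.2° = 27.89 m/s and v_y0 = 56.11 sin 60.2° = 48.69 m/s.
Require v_y0 t − ½ g t² = 18.4, i.e. 4.905 t² − 48.69 t + 18.4 = 0.
t = [48.69 ± √(48.69² − 2·9.81·18.4)] / 9.81 = (48.69 ± 44.83) / 9.81, so t = 0.3935 s or t = 9.533 s.
The first (ascending) time is 0.3935 s.

0.3935 s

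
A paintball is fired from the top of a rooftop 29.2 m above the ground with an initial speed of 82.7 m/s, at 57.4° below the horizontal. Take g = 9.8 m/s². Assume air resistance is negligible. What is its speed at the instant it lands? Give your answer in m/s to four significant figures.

vₓ = 82.70 cos 57.4° = 44.56 m/s; v_y0 = −69.67 m/s (downward).
With up positive and y = 0 at the ground: y(t) = 29.2 + (−69.67) t − 4.900 t². Setting y = 0 and taking the positive root: t = [−69.67 + √(69.67² + 2·9.80·29.2)] / 9.80 = (−69.67 + 73.66) / 9.80 = 0.4074 s.
Vertical velocity at impact: v_y = v_y0 − g t = −69.67 − 9.80 × 0.4074 = −73.66 m/s.
Speed: |v| = √(vₓ² + v_y²) = √(44.56² + 73.66²) = 86.09 m/s.

86.09 m/s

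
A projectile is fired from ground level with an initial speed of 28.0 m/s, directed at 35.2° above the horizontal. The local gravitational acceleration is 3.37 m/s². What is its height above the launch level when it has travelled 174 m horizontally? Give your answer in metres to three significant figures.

25.3 m

Components: vₓ = 28.00 cos 35.2° = 22.88 m/s, v_y0 = 28.00 sin 35.2° = 16.14 m/s.
x = vₓ t ⇒ t = 174/22.88 = 7.605 s.
Height: y = v_y0 t − ½ g t² = 16.14 × 7.605 − 1.685 × 7.605² = 122.7 − 97.45 = 25.29 m.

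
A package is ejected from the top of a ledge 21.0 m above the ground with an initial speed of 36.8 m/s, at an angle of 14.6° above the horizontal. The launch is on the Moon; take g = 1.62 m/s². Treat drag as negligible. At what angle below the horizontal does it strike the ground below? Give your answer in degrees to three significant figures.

19.2°

Components: vₓ = 36.80 cos 14.6° = 35.61 m/s, v_y0 = 36.80 sin 14.6° = 9.276 m/s.
The projectile lands when y = 21.0 + (9.276) t − ½·1.62·t² = 0. Positive root: t = (9.276 + √(9.276² + 2·1.62·21.0)) / 1.62 = (9.276 + 12.41) / 1.62 = 13.39 s.
At impact: v_y = v_y0 − g t = −12.41 m/s; vₓ = 35.61 m/s.
Angle below horizontal: arctan(|v_y|/vₓ) = arctan(12.41/35.61) = 19.22°.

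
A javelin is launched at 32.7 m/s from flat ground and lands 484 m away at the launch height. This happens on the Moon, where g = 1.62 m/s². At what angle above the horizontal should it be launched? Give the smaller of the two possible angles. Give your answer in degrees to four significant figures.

23.58°

From R = (v₀²/g) sin 2θ: sin 2θ = 1.62 × 484 / 1069.3 = 0.7333.
2θ = 47.16° or 180° − 47.16° = 132.8°, so θ = 23.58° or 66.42°.
The smaller angle is 23.58°.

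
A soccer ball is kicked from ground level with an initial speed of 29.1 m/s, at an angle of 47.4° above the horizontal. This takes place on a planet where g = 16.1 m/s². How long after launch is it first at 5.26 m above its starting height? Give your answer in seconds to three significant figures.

Resolve: vₓ = 29.10 cos 47.4° = 19.70 m/s and v_y0 = 29.10 sin 47.4° = 21.42 m/s.
Set y = v_y0 t − ½ g t² = 5.26: 8.050 t² − 21.42 t + 5.26 = 0.
Quadratic formula: t = (21.42 ± √289.46) / 16.1 = (21.42 ± 17.01) / 16.1 → t = 0.2737 s or 2.387 s.
The first (ascending) time is 0.2737 s.

0.274 s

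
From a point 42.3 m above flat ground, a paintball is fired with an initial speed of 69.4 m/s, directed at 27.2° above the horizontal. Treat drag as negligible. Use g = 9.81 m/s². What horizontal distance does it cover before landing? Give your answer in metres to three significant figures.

vₓ = 69.40 cos 27.2° = 61.73 m/s; v_y0 = 69.40 sin 27.2° = 31.72 m/s.
With up positive and y = 0 at the ground: y(t) = 42.3 + (31.72) t − 4.905 t². Setting y = 0 and taking the positive root: t = [31.72 + √(31.72² + 2·9.81·42.3)] / 9.81 = (31.72 + 42.85) / 9.81 = 7.602 s.
Horizontal distance: R = vₓ t = 61.73 × 7.602 = 469.2 m.

469 m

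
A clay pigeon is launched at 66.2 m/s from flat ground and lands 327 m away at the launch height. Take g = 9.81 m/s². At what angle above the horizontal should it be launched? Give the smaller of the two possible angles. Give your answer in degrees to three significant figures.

23.5°

Level-ground range R = v₀² sin(2θ)/g ⇒ sin(2θ) = gR/v₀² = 9.81 × 327 / 66.2² = 0.7320.
2θ = 47.05° or 180° − 47.05° = 132.9°, so θ = 23.53° or 66.47°.
The smaller angle is 23.53°.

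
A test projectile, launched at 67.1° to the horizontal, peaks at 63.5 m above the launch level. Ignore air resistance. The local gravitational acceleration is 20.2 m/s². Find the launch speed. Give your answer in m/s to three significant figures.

55.0 m/s

At the peak v_y = 0, so v_y0 = √(2gH) = √(2 × 20.2 × 63.5) = 50.65 m/s.
v_y0 = v₀ sin θ ⇒ v₀ = 50.65 / sin 67.1° = 54.98 m/s.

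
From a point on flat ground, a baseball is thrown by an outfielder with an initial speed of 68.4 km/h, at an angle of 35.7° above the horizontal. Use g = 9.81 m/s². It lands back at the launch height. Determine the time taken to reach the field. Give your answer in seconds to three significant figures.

Convert: 68.4 km/h = 68.4/3.6 = 19.00 m/s.
Components: vₓ = 19.00 cos 35.7° = 15.43 m/s, v_y0 = 19.00 sin 35.7° = 11.09 m/s.
Time of flight on level ground: T = 2 v_y0 / g = 2 × 11.09 / 9.81 = 2.260 s.

2.26 s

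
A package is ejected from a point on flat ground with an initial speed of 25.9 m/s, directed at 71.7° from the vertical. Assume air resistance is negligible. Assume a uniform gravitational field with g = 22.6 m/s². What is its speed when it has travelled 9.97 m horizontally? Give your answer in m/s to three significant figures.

24.6 m/s

Resolve: vₓ = 25.90 sin 71.7° = 24.59 m/s and v_y0 = 25.90 cos 71.7° = 8.132 m/s.
Time to reach x = 9.97 m: t = x/vₓ = 9.97/24.59 = 0.4054 s.
Vertical velocity there: v_y = v_y0 − g t = 8.132 − 22.6 × 0.4054 = −1.031 m/s.
Speed: √(vₓ² + v_y²) = √(24.59² + 1.031²) = 24.61 m/s.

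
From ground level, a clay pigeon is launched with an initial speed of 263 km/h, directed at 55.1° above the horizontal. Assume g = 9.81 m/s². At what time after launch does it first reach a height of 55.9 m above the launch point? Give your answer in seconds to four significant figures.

Convert: 263 km/h = 263/3.6 = 73.06 m/s.
Horizontal component vₓ = 73.06 cos 55.1° = 41.80 m/s; vertical v_y0 = 73.06 sin 55.1° = 59.92 m/s.
Require v_y0 t − ½ g t² = 55.9, i.e. 4.905 t² − 59.92 t + 55.9 = 0.
Quadratic formula: t = (59.92 ± √2493.2) / 9.81 = (59.92 ± 49.93) / 9.81 → t = 1.018 s or 11.20 s.
The first (ascending) time is 1.018 s.

1.018 s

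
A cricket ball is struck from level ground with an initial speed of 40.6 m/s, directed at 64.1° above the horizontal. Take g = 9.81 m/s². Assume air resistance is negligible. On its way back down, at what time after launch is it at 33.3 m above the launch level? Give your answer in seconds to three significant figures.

Resolve: vₓ = 40.60 cos 64.1° = 17.73 m/s and v_y0 = 40.60 sin 64.1° = 36.52 m/s.
Height y(t) = 36.52 t − 4.905 t² = 33.3 gives 4.905 t² − 36.52 t + 33.3 = 0.
Quadratic formula: t = (36.52 ± √680.51) / 9.81 = (36.52 ± 26.09) / 9.81 → t = 1.064 s or 6.382 s.
The descending-branch root is 6.382 s.

6.38 s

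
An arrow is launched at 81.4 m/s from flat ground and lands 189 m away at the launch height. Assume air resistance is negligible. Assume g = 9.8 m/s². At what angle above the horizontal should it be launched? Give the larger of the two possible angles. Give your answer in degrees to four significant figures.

81.88°

R = v₀² sin 2θ / g gives sin 2θ = gR/v₀² = 9.80·189/81.4² = 0.2795.
2θ = 16.23° or 180° − 16.23° = 163.8°, so θ = 8.116° or 81.88°.
The larger angle is 81.88°.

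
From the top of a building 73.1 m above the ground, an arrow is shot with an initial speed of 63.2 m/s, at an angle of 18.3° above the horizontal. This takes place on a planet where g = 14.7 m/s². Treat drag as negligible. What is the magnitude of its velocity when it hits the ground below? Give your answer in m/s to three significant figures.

Horizontal component vₓ = 63.20 cos 18.3° = 60.00 m/s; vertical v_y0 = 63.20 sin 18.3° = 19.84 m/s.
With up positive and y = 0 at the ground: y(t) = 73.1 + (19.84) t − 7.350 t². Setting y = 0 and taking the positive root: t = [19.84 + √(19.84² + 2·14.7·73.1)] / 14.7 = (19.84 + 50.43) / 14.7 = 4.780 s.
Vertical velocity at impact: v_y = v_y0 − g t = 19.84 − 14.7 × 4.780 = −50.43 m/s.
Speed: |v| = √(vₓ² + v_y²) = √(60.00² + 50.43²) = 78.38 m/s.

78.4 m/s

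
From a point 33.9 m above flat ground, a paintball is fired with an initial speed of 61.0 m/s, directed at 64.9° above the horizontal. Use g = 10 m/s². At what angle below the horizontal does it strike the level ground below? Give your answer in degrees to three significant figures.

67.0°

Resolve: vₓ = 61.00 cos 64.9° = 25.88 m/s and v_y0 = 61.00 sin 64.9° = 55.24 m/s.
The projectile lands when y = 33.9 + (55.24) t − ½·10.0·t² = 0. Positive root: t = (55.24 + √(55.24² + 2·10.0·33.9)) / 10.0 = (55.24 + 61.07) / 10.0 = 11.63 s.
At impact: v_y = v_y0 − g t = −61.07 m/s; vₓ = 25.88 m/s.
Angle below horizontal: arctan(|v_y|/vₓ) = arctan(61.07/25.88) = 67.04°.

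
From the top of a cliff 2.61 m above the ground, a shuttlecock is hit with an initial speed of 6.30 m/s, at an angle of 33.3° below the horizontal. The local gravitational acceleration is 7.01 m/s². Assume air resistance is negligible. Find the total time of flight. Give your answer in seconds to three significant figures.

Components: vₓ = 6.300 cos 33.3° = 5.266 m/s, v_y0 = −3.459 m/s (downward).
With up positive and y = 0 at the ground: y(t) = 2.61 + (−3.459) t − 3.505 t². Setting y = 0 and taking the positive root: t = [−3.459 + √(3.459² + 2·7.01·2.61)] / 7.01 = (−3.459 + 6.968) / 7.01 = 0.5006 s.

0.501 s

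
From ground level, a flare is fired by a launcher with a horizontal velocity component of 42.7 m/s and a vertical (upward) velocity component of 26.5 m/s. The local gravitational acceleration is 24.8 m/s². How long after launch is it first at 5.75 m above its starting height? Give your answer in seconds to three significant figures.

Set y = v_y0 t − ½ g t² = 5.75: 12.40 t² − 26.50 t + 5.75 = 0.
Quadratic formula: t = (26.50 ± √417.05) / 24.8 = (26.50 ± 20.42) / 24.8 → t = 0.2451 s or 1.892 s.
The first (ascending) time is 0.2451 s.

0.245 s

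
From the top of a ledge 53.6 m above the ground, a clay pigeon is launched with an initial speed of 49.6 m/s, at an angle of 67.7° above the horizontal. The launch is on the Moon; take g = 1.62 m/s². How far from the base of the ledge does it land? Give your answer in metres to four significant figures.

Horizontal component vₓ = 49.60 cos 67.7° = 18.82 m/s; vertical v_y0 = 49.60 sin 67.7° = 45.89 m/s.
Vertical motion (up positive, ground at y = 0): 0.8100 t² − (45.89) t − 53.6 = 0, so t = (45.89 + √(45.89² + 2·1.62·53.6)) / 1.62 = (45.89 + 47.75) / 1.62 = 57.80 s.
Horizontal distance: R = vₓ t = 18.82 × 57.80 = 1088 m.

1088 m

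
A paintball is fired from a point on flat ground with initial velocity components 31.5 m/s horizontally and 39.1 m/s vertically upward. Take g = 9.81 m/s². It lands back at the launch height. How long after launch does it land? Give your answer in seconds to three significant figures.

Time of flight on level ground: T = 2 v_y0 / g = 2 × 39.10 / 9.81 = 7.971 s.

7.97 s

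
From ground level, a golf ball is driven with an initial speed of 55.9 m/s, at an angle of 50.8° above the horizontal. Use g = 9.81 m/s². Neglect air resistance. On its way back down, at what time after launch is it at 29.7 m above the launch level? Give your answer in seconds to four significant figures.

Components: vₓ = 55.90 cos 50.8° = 35.33 m/s, v_y0 = 55.90 sin 50.8° = 43.32 m/s.
Height y(t) = 43.32 t − 4.905 t² = 29.7 gives 4.905 t² − 43.32 t + 29.7 = 0.
Quadratic formula: t = (43.32 ± √1293.9) / 9.81 = (43.32 ± 35.97) / 9.81 → t = 0.7492 s or 8.083 s.
The descending-branch root is 8.083 s.

8.083 s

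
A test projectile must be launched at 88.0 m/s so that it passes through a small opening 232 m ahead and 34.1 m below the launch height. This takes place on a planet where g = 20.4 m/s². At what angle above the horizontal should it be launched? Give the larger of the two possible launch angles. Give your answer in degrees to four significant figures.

72.15°

Trajectory: y = x tanθ − g x² (1 + tan²θ)/(2v₀²). With x = 232, y = −34.1, v₀ = 88.0, g = 20.4:
70.89 tan²θ − 232 tanθ + (36.79) = 0.
tanθ = [232 ± √(232² − 4 × 70.89 × (36.79))] / (2 × 70.89) = (232 ± 208.3) / 141.8, giving tanθ = 0.1671 or 3.105.
θ = 9.488° or 72.15°; the larger is 72.15°.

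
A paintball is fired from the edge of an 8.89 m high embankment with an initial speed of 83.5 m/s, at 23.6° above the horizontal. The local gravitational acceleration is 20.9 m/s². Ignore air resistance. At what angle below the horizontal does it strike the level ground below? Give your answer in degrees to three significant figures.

26.8°

Components: vₓ = 83.50 cos 23.6° = 76.52 m/s, v_y0 = 83.50 sin 23.6° = 33.43 m/s.
The projectile lands when y = 8.89 + (33.43) t − ½·20.9·t² = 0. Positive root: t = (33.43 + √(33.43² + 2·20.9·8.89)) / 20.9 = (33.43 + 38.59) / 20.9 = 3.446 s.
At impact: v_y = v_y0 − g t = −38.59 m/s; vₓ = 76.52 m/s.
Angle below horizontal: arctan(|v_y|/vₓ) = arctan(38.59/76.52) = 26.76°.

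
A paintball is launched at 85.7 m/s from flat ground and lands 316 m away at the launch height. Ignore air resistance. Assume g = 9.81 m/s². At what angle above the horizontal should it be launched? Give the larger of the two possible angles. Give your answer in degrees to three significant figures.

R = v₀² sin 2θ / g gives sin 2θ = gR/v₀² = 9.81·316/85.7² = 0.4221.
2θ = 24.97° or 180° − 24.97° = 155.0°, so θ = 12.48° or 77.52°.
The larger angle is 77.52°.

77.5°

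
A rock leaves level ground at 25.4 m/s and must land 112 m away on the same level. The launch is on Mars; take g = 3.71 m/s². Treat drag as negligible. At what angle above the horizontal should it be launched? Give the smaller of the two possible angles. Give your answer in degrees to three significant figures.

20.0°

From R = (v₀²/g) sin 2θ: sin 2θ = 3.71 × 112 / 645.16 = 0.6441.
2θ = 40.10° or 180° − 40.10° = 139.9°, so θ = 20.05° or 69.95°.
The smaller angle is 20.05°.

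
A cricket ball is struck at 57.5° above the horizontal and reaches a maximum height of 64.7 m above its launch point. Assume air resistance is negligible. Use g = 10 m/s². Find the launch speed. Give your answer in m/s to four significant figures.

42.65 m/s

At the peak v_y = 0, so v_y0 = √(2gH) = √(2 × 10.0 × 64.7) = 35.97 m/s.
v_y0 = v₀ sin θ ⇒ v₀ = 35.97 / sin 57.5° = 42.65 m/s.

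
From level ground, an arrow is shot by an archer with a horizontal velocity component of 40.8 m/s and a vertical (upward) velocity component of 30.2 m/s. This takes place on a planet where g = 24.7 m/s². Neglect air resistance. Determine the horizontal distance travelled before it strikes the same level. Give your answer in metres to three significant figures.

Time aloft: T = 2 v_y0 / g = 2 × 30.20 / 24.7 = 2.445 s.
Range: R = vₓ T = 40.80 × 2.445 = 99.77 m.

99.8 m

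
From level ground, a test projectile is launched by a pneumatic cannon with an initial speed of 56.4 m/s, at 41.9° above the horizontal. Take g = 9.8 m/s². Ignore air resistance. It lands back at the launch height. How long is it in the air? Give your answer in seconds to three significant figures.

7.69 s

vₓ = 56.40 cos 41.9° = 41.98 m/s; v_y0 = 56.40 sin 41.9° = 37.67 m/s.
Landing at launch height ⇒ T = 2 v_y0 / g = 2 × 37.67 / 9.80 = 7.687 s.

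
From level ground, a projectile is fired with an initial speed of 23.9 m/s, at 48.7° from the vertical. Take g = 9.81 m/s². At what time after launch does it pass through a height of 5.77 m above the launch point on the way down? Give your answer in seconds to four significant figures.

Components: vₓ = 23.90 sin 48.7° = 17.96 m/s, v_y0 = 23.90 cos 48.7° = 15.77 m/s.
Set y = v_y0 t − ½ g t² = 5.77: 4.905 t² − 15.77 t + 5.77 = 0.
t = [15.77 ± √(15.77² − 2·9.81·5.77)] / 9.81 = (15.77 ± 11.65) / 9.81, so t = 0.4209 s or t = 2.795 s.
The descending-branch root is 2.795 s.

2.795 s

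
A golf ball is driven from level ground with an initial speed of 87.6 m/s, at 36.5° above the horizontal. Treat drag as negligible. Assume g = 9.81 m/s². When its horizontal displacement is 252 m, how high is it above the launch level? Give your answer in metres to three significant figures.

124 m

vₓ = 87.60 cos 36.5° = 70.42 m/s; v_y0 = 87.60 sin 36.5° = 52.11 m/s.
Time to reach x = 252 m: t = x/vₓ = 252/70.42 = 3.579 s.
Height: y = v_y0 t − ½ g t² = 52.11 × 3.579 − 4.905 × 3.579² = 186.5 − 62.82 = 123.7 m.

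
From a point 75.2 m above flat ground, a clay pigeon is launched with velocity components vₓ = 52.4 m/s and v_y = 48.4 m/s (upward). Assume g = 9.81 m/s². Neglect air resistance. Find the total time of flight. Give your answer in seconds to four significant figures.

11.23 s

The projectile lands when y = 75.2 + (48.40) t − ½·9.81·t² = 0. Positive root: t = (48.40 + √(48.40² + 2·9.81·75.2)) / 9.81 = (48.40 + 61.79) / 9.81 = 11.23 s.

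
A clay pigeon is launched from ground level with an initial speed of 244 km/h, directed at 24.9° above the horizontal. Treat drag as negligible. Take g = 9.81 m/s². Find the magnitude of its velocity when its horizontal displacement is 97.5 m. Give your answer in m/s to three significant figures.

62.8 m/s

Convert: 244 km/h = 244/3.6 = 67.78 m/s.
Components: vₓ = 67.78 cos 24.9° = 61.48 m/s, v_y0 = 67.78 sin 24.9° = 28.54 m/s.
x = vₓ t ⇒ t = 97.5/61.48 = 1.586 s.
Vertical velocity there: v_y = v_y0 − g t = 28.54 − 9.81 × 1.586 = 12.98 m/s.
Speed: √(vₓ² + v_y²) = √(61.48² + 12.98²) = 62.83 m/s.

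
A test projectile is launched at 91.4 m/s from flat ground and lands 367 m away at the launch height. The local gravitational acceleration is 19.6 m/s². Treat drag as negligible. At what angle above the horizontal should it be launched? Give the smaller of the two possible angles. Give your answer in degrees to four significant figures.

R = v₀² sin 2θ / g gives sin 2θ = gR/v₀² = 19.6·367/91.4² = 0.8611.
2θ = 59.43° or 180° − 59.43° = 120.6°, so θ = 29.72° or 60.28°.
The smaller angle is 29.72°.

29.72°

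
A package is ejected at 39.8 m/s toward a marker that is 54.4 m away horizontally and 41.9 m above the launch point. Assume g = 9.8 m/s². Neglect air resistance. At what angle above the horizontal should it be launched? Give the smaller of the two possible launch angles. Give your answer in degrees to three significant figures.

49.4°

Trajectory: y = x tanθ − g x² (1 + tan²θ)/(2v₀²). With x = 54.4, y = 41.9, v₀ = 39.8, g = 9.80:
9.154 tan²θ − 54.4 tanθ + (51.05) = 0.
tanθ = [54.4 ± √(54.4² − 4 × 9.154 × (51.05))] / (2 × 9.154) = (54.4 ± 33.01) / 18.31, giving tanθ = 1.168 or 4.774.
θ = 49.43° or 78.17°; the smaller is 49.43°.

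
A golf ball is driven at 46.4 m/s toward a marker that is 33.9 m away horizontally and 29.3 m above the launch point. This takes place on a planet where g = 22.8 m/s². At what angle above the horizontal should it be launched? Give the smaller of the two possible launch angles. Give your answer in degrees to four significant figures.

Trajectory: y = x tanθ − g x² (1 + tan²θ)/(2v₀²). With x = 33.9, y = 29.3, v₀ = 46.4, g = 22.8:
6.085 tan²θ − 33.9 tanθ + (35.39) = 0.
tanθ = [33.9 ± √(33.9² − 4 × 6.085 × (35.39))] / (2 × 6.085) = (33.9 ± 16.97) / 12.17, giving tanθ = 1.391 or 4.180.
θ = 54.29° or 76.54°; the smaller is 54.29°.

54.29°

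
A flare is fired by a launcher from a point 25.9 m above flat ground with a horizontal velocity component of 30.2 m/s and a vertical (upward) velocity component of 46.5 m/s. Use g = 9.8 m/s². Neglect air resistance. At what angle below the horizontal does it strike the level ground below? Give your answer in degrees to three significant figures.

59.7°

With up positive and y = 0 at the ground: y(t) = 25.9 + (46.50) t − 4.900 t². Setting y = 0 and taking the positive root: t = [46.50 + √(46.50² + 2·9.80·25.9)] / 9.80 = (46.50 + 51.67) / 9.80 = 10.02 s.
At impact: v_y = v_y0 − g t = −51.67 m/s; vₓ = 30.20 m/s.
Angle below horizontal: arctan(|v_y|/vₓ) = arctan(51.67/30.20) = 59.70°.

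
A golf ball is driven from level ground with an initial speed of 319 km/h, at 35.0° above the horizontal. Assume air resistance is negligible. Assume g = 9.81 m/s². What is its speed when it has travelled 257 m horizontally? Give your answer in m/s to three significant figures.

74.3 m/s

Convert: 319 km/h = 319/3.6 = 88.61 m/s.
Horizontal component vₓ = 88.61 cos 35.0° = 72.59 m/s; vertical v_y0 = 88.61 sin 35.0° = 50.83 m/s.
x = vₓ t ⇒ t = 257/72.59 = 3.541 s.
Vertical velocity there: v_y = v_y0 − g t = 50.83 − 9.81 × 3.541 = 16.09 m/s.
Speed: √(vₓ² + v_y²) = √(72.59² + 16.09²) = 74.35 m/s.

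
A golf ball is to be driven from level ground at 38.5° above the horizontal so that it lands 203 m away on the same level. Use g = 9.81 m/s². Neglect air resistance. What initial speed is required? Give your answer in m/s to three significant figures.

On level ground R = v₀² sin 2θ / g ⇒ v₀ = √(gR / sin 2θ).
v₀ = √(9.81 × 203 / sin 77.00°) = √(1991 / 0.9744) = √2043.8 = 45.21 m/s.

45.2 m/s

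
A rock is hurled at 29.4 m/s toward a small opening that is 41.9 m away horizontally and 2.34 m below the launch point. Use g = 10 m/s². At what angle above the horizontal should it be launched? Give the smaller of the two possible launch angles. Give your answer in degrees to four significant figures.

Trajectory: y = x tanθ − g x² (1 + tan²θ)/(2v₀²). With x = 41.9, y = −2.34, v₀ = 29.4, g = 10.0:
10.16 tan²θ − 41.9 tanθ + (7.816) = 0.
tanθ = [41.9 ± √(41.9² − 4 × 10.16 × (7.816))] / (2 × 10.16) = (41.9 ± 37.92) / 20.31, giving tanθ = 0.1958 or 3.930.
θ = 11.08° or 75.72°; the smaller is 11.08°.

11.08°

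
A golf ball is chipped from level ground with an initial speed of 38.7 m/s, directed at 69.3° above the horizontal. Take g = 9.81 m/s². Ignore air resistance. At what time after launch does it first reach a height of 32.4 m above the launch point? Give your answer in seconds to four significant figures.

Components: vₓ = 38.70 cos 69.3° = 13.68 m/s, v_y0 = 38.70 sin 69.3° = 36.20 m/s.
Height y(t) = 36.20 t − 4.905 t² = 32.4 gives 4.905 t² − 36.20 t + 32.4 = 0.
t = [36.20 ± √(36.20² − 2·9.81·32.4)] / 9.81 = (36.20 ± 25.98) / 9.81, so t = 1.042 s or t = 6.338 s.
The first (ascending) time is 1.042 s.

1.042 s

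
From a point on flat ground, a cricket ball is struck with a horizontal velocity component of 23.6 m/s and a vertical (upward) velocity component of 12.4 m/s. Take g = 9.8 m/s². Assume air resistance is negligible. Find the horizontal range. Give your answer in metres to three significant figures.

59.7 m

Time aloft: T = 2 v_y0 / g = 2 × 12.40 / 9.80 = 2.531 s.
Horizontal distance R = vₓ T = 23.60 × 2.531 = 59.72 m.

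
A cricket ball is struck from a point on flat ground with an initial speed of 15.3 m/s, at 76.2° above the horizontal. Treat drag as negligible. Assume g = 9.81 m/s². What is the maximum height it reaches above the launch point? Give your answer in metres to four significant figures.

Components: vₓ = 15.30 cos 76.2° = 3.650 m/s, v_y0 = 15.30 sin 76.2° = 14.86 m/s.
At the apex v_y = 0, so H = v_y0²/(2g) = 14.86²/19.62 = 11.25 m.

11.25 m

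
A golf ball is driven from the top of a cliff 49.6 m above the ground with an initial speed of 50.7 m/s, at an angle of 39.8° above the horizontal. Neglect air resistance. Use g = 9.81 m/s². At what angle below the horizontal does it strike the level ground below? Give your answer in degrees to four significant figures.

vₓ = 50.70 cos 39.8° = 38.95 m/s; v_y0 = 50.70 sin 39.8° = 32.45 m/s.
The projectile lands when y = 49.6 + (32.45) t − ½·9.81·t² = 0. Positive root: t = (32.45 + √(32.45² + 2·9.81·49.6)) / 9.81 = (32.45 + 45.02) / 9.81 = 7.897 s.
At impact: v_y = v_y0 − g t = −45.02 m/s; vₓ = 38.95 m/s.
Angle below horizontal: arctan(|v_y|/vₓ) = arctan(45.02/38.95) = 49.13°.

49.13°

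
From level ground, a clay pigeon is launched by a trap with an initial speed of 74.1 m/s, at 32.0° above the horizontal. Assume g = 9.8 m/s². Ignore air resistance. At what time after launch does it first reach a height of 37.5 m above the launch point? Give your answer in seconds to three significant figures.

1.11 s

Resolve: vₓ = 74.10 cos 32.0° = 62.84 m/s and v_y0 = 74.10 sin 32.0° = 39.27 m/s.
Height y(t) = 39.27 t − 4.900 t² = 37.5 gives 4.900 t² − 39.27 t + 37.5 = 0.
Quadratic formula: t = (39.27 ± √806.90) / 9.80 = (39.27 ± 28.41) / 9.80 → t = 1.108 s or 6.905 s.
The first (ascending) time is 1.108 s.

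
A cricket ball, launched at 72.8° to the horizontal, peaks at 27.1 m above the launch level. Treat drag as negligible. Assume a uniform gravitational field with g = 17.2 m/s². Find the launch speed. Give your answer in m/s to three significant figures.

At the peak v_y = 0, so v_y0 = √(2gH) = √(2 × 17.2 × 27.1) = 30.53 m/s.
v_y0 = v₀ sin θ ⇒ v₀ = 30.53 / sin 72.8° = 31.96 m/s.

32.0 m/s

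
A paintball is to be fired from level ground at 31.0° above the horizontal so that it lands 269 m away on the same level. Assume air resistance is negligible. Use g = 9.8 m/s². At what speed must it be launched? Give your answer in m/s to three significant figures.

From R = (v₀² / g) sin 2θ: v₀ = √(gR / sin 2θ).
v₀ = √(9.80 × 269 / sin 62.00°) = √(2636 / 0.8829) = √2985.7 = 54.64 m/s.

54.6 m/s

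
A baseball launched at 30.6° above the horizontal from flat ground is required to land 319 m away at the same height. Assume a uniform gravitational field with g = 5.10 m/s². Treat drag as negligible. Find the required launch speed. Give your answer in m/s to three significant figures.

From R = (v₀² / g) sin 2θ: v₀ = √(gR / sin 2θ).
v₀ = √(5.10 × 319 / sin 61.20°) = √(1627 / 0.8763) = √1856.5 = 43.09 m/s.

43.1 m/s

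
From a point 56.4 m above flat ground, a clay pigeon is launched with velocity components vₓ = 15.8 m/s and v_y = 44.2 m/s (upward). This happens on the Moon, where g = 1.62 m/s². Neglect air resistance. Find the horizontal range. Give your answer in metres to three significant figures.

Vertical motion (up positive, ground at y = 0): 0.8100 t² − (44.20) t − 56.4 = 0, so t = (44.20 + √(44.20² + 2·1.62·56.4)) / 1.62 = (44.20 + 46.22) / 1.62 = 55.82 s.
Horizontal distance: R = vₓ t = 15.80 × 55.82 = 881.9 m.

882 m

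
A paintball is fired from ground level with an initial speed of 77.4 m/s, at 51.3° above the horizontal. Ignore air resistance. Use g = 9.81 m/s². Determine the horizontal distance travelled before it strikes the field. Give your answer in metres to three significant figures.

596 m

Horizontal component vₓ = 77.40 cos 51.3° = 48.39 m/s; vertical v_y0 = 77.40 sin 51.3° = 60.41 m/s.
Flight time T = 2 v_y0 / g = 12.32 s.
Horizontal distance R = vₓ T = 48.39 × 12.32 = 596.0 m.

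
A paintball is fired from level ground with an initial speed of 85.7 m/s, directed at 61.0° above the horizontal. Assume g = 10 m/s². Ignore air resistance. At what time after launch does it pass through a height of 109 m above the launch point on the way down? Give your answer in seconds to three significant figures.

13.4 s

Components: vₓ = 85.70 cos 61.0° = 41.55 m/s, v_y0 = 85.70 sin 61.0° = 74.95 m/s.
Require v_y0 t − ½ g t² = 109, i.e. 5.000 t² − 74.95 t + 109 = 0.
Quadratic formula: t = (74.95 ± √3438.2) / 10.0 = (74.95 ± 58.64) / 10.0 → t = 1.632 s or 13.36 s.
The descending-branch root is 13.36 s.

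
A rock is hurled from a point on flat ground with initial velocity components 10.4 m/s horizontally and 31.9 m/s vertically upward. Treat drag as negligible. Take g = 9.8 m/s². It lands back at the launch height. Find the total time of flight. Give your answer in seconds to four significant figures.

6.510 s

Landing at launch height ⇒ T = 2 v_y0 / g = 2 × 31.90 / 9.80 = 6.510 s.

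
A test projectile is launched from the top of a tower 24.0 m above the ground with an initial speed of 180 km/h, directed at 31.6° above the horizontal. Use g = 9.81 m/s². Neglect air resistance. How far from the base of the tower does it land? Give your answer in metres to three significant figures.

261 m

Convert: 180 km/h = 180/3.6 = 50.00 m/s.
vₓ = 50.00 cos 31.6° = 42.59 m/s; v_y0 = 50.00 sin 31.6° = 26.20 m/s.
The projectile lands when y = 24.0 + (26.20) t − ½·9.81·t² = 0. Positive root: t = (26.20 + √(26.20² + 2·9.81·24.0)) / 9.81 = (26.20 + 34.02) / 9.81 = 6.138 s.
Horizontal distance: R = vₓ t = 42.59 × 6.138 = 261.4 m.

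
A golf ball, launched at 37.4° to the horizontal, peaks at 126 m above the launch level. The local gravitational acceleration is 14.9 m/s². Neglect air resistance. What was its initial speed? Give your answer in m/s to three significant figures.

101 m/s

At the peak v_y = 0, so v_y0 = √(2gH) = √(2 × 14.9 × 126) = 61.28 m/s.
v_y0 = v₀ sin θ ⇒ v₀ = 61.28 / sin 37.4° = 100.9 m/s.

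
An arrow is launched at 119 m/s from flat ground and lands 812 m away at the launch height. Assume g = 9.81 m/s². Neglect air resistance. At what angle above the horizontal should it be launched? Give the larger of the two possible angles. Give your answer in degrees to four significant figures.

72.89°

R = v₀² sin 2θ / g gives sin 2θ = gR/v₀² = 9.81·812/119² = 0.5625.
2θ = 34.23° or 180° − 34.23° = 145.8°, so θ = 17.11° or 72.89°.
The larger angle is 72.89°.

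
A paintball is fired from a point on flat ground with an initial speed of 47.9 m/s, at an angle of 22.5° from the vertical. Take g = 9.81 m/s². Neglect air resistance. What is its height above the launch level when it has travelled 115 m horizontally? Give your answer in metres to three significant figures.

84.6 m

Horizontal component vₓ = 47.90 sin 22.5° = 18.33 m/s; vertical v_y0 = 47.90 cos 22.5° = 44.25 m/s.
x = vₓ t ⇒ t = 115/18.33 = 6.274 s.
Height: y = v_y0 t − ½ g t² = 44.25 × 6.274 − 4.905 × 6.274² = 277.6 − 193.1 = 84.58 m.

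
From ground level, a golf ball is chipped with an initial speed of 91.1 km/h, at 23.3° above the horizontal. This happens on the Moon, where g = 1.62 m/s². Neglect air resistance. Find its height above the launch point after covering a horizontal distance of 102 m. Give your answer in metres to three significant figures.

28.3 m

Convert: 91.1 km/h = 91.1/3.6 = 25.31 m/s.
vₓ = 25.31 cos 23.3° = 23.24 m/s; v_y0 = 25.31 sin 23.3° = 10.01 m/s.
At x = 102 m, t = x/vₓ = 102/23.24 = 4.389 s.
Height: y = v_y0 t − ½ g t² = 10.01 × 4.389 − 0.8100 × 4.389² = 43.93 − 15.60 = 28.33 m.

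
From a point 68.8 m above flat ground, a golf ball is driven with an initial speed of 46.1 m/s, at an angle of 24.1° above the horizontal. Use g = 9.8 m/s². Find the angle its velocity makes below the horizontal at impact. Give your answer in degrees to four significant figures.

44.44°

Resolve: vₓ = 46.10 cos 24.1° = 42.08 m/s and v_y0 = 46.10 sin 24.1° = 18.82 m/s.
With up positive and y = 0 at the ground: y(t) = 68.8 + (18.82) t − 4.900 t². Setting y = 0 and taking the positive root: t = [18.82 + √(18.82² + 2·9.80·68.8)] / 9.80 = (18.82 + 41.27) / 9.80 = 6.132 s.
At impact: v_y = v_y0 − g t = −41.27 m/s; vₓ = 42.08 m/s.
Angle below horizontal: arctan(|v_y|/vₓ) = arctan(41.27/42.08) = 44.44°.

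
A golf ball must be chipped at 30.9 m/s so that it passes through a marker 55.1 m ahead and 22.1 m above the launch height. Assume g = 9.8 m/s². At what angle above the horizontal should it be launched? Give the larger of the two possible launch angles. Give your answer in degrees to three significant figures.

Trajectory: y = x tanθ − g x² (1 + tan²θ)/(2v₀²). With x = 55.1, y = 22.1, v₀ = 30.9, g = 9.80:
15.58 tan²θ − 55.1 tanθ + (37.68) = 0.
tanθ = [55.1 ± √(55.1² − 4 × 15.58 × (37.68))] / (2 × 15.58) = (55.1 ± 26.22) / 31.16, giving tanθ = 0.9267 or 2.610.
θ = 42.82° or 69.03°; the larger is 69.03°.

69.0°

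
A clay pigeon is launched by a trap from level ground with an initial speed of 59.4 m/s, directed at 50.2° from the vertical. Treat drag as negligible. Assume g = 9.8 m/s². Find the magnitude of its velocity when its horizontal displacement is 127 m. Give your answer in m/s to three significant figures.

Resolve: vₓ = 59.40 sin 50.2° = 45.64 m/s and v_y0 = 59.40 cos 50.2° = 38.02 m/s.
At x = 127 m, t = x/vₓ = 127/45.64 = 2.783 s.
Vertical velocity there: v_y = v_y0 − g t = 38.02 − 9.80 × 2.783 = 10.75 m/s.
Speed: √(vₓ² + v_y²) = √(45.64² + 10.75²) = 46.89 m/s.

46.9 m/s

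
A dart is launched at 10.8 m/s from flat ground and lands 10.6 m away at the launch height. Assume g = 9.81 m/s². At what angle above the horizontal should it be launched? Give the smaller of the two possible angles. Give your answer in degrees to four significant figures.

31.53°

From R = (v₀²/g) sin 2θ: sin 2θ = 9.81 × 10.6 / 116.64 = 0.8915.
2θ = 63.06° or 180° − 63.06° = 116.9°, so θ = 31.53° or 58.47°.
The smaller angle is 31.53°.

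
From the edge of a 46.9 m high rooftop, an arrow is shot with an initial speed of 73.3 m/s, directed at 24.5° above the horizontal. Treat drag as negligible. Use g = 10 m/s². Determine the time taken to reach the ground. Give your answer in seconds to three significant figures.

7.35 s

Components: vₓ = 73.30 cos 24.5° = 66.70 m/s, v_y0 = 73.30 sin 24.5° = 30.40 m/s.
Vertical motion (up positive, ground at y = 0): 5.000 t² − (30.40) t − 46.9 = 0, so t = (30.40 + √(30.40² + 2·10.0·46.9)) / 10.0 = (30.40 + 43.15) / 10.0 = 7.355 s.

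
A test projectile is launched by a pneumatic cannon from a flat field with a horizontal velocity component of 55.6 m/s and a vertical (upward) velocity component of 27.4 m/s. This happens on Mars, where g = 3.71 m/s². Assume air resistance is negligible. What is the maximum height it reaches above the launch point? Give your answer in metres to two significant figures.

100 m

Maximum height: H = v_y0² / (2g) = 27.40² / (2 × 3.71) = 101.2 m.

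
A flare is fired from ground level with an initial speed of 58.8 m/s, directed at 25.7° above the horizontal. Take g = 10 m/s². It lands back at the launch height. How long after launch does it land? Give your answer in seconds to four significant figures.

5.100 s

Horizontal component vₓ = 58.80 cos 25.7° = 52.98 m/s; vertical v_y0 = 58.80 sin 25.7° = 25.50 m/s.
Time of flight on level ground: T = 2 v_y0 / g = 2 × 25.50 / 10.0 = 5.100 s.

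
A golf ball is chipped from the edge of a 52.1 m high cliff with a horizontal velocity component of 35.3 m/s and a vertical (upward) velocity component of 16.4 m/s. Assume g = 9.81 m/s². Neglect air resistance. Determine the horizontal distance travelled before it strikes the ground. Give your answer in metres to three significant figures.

188 m

The projectile lands when y = 52.1 + (16.40) t − ½·9.81·t² = 0. Positive root: t = (16.40 + √(16.40² + 2·9.81·52.1)) / 9.81 = (16.40 + 35.93) / 9.81 = 5.335 s.
Horizontal distance: R = vₓ t = 35.30 × 5.335 = 188.3 m.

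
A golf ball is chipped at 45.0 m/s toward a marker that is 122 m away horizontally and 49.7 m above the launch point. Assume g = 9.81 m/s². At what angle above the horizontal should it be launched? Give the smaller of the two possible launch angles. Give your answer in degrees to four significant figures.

Trajectory: y = x tanθ − g x² (1 + tan²θ)/(2v₀²). With x = 122, y = 49.7, v₀ = 45.0, g = 9.81:
36.05 tan²θ − 122 tanθ + (85.75) = 0.
tanθ = [122 ± √(122² − 4 × 36.05 × (85.75))] / (2 × 36.05) = (122 ± 50.18) / 72.10, giving tanθ = 0.9961 or 2.388.
θ = 44.89° or 67.28°; the smaller is 44.89°.

44.89°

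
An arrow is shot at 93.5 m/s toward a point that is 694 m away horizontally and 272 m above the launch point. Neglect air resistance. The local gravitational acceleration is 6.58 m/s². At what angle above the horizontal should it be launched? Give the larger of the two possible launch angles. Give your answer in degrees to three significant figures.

71.5°

Trajectory: y = x tanθ − g x² (1 + tan²θ)/(2v₀²). With x = 694, y = 272, v₀ = 93.5, g = 6.58:
181.3 tan²θ − 694 tanθ + (453.3) = 0.
tanθ = [694 ± √(694² − 4 × 181.3 × (453.3))] / (2 × 181.3) = (694 ± 391.2) / 362.5, giving tanθ = 0.8354 or 2.993.
θ = 39.87° or 71.53°; the larger is 71.53°.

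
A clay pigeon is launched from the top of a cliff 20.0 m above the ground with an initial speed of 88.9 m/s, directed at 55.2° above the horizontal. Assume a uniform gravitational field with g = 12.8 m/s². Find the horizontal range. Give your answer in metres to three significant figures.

592 m

vₓ = 88.90 cos 55.2° = 50.74 m/s; v_y0 = 88.90 sin 55.2° = 73.00 m/s.
The projectile lands when y = 20.0 + (73.00) t − ½·12.8·t² = 0. Positive root: t = (73.00 + √(73.00² + 2·12.8·20.0)) / 12.8 = (73.00 + 76.43) / 12.8 = 11.67 s.
Horizontal distance: R = vₓ t = 50.74 × 11.67 = 592.3 m.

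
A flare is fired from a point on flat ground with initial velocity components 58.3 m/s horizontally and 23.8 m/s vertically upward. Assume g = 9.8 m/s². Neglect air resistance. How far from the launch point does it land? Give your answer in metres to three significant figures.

Time aloft: T = 2 v_y0 / g = 2 × 23.80 / 9.80 = 4.857 s.
Range: R = vₓ T = 58.30 × 4.857 = 283.2 m.

283 m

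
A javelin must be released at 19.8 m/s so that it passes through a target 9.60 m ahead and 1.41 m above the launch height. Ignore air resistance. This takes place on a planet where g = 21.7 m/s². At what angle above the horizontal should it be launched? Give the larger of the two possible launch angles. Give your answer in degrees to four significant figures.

73.10°

Trajectory: y = x tanθ − g x² (1 + tan²θ)/(2v₀²). With x = 9.60, y = 1.41, v₀ = 19.8, g = 21.7:
2.551 tan²θ − 9.60 tanθ + (3.961) = 0.
tanθ = [9.60 ± √(9.60² − 4 × 2.551 × (3.961))] / (2 × 2.551) = (9.60 ± 7.194) / 5.101, giving tanθ = 0.4717 or 3.292.
θ = 25.25° or 73.10°; the larger is 73.10°.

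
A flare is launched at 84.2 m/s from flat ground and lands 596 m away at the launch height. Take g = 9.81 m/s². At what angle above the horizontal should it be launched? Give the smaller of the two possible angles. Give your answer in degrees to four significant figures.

R = v₀² sin 2θ / g gives sin 2θ = gR/v₀² = 9.81·596/84.2² = 0.8247.
2θ = 55.56° or 180° − 55.56° = 124.4°, so θ = 27.78° or 62.22°.
The smaller angle is 27.78°.

27.78°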